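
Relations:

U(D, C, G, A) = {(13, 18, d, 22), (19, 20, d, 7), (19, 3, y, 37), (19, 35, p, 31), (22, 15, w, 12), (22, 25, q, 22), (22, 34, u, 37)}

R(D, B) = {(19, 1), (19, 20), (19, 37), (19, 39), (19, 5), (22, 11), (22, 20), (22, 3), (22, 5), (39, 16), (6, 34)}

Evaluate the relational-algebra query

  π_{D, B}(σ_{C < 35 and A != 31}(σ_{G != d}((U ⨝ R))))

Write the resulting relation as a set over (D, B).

Natural join on D: {(19, 20, d, 7, 1), (19, 20, d, 7, 20), (19, 20, d, 7, 37), (19, 20, d, 7, 39), (19, 20, d, 7, 5), (19, 3, y, 37, 1), (19, 3, y, 37, 20), (19, 3, y, 37, 37), (19, 3, y, 37, 39), (19, 3, y, 37, 5), (19, 35, p, 31, 1), (19, 35, p, 31, 20), (19, 35, p, 31, 37), (19, 35, p, 31, 39), (19, 35, p, 31, 5), (22, 15, w, 12, 11), (22, 15, w, 12, 20), (22, 15, w, 12, 3), (22, 15, w, 12, 5), (22, 25, q, 22, 11), (22, 25, q, 22, 20), (22, 25, q, 22, 3), (22, 25, q, 22, 5), (22, 34, u, 37, 11), (22, 34, u, 37, 20), (22, 34, u, 37, 3), (22, 34, u, 37, 5)}
σ[G != d]: keep tuples satisfying G != d → {(19, 3, y, 37, 1), (19, 3, y, 37, 20), (19, 3, y, 37, 37), (19, 3, y, 37, 39), (19, 3, y, 37, 5), (19, 35, p, 31, 1), (19, 35, p, 31, 20), (19, 35, p, 31, 37), (19, 35, p, 31, 39), (19, 35, p, 31, 5), (22, 15, w, 12, 11), (22, 15, w, 12, 20), (22, 15, w, 12, 3), (22, 15, w, 12, 5), (22, 25, q, 22, 11), (22, 25, q, 22, 20), (22, 25, q, 22, 3), (22, 25, q, 22, 5), (22, 34, u, 37, 11), (22, 34, u, 37, 20), (22, 34, u, 37, 3), (22, 34, u, 37, 5)}
σ[C < 35 and A != 31]: keep tuples satisfying C < 35 and A != 31 → {(19, 3, y, 37, 1), (19, 3, y, 37, 20), (19, 3, y, 37, 37), (19, 3, y, 37, 39), (19, 3, y, 37, 5), (22, 15, w, 12, 11), (22, 15, w, 12, 20), (22, 15, w, 12, 3), (22, 15, w, 12, 5), (22, 25, q, 22, 11), (22, 25, q, 22, 20), (22, 25, q, 22, 3), (22, 25, q, 22, 5), (22, 34, u, 37, 11), (22, 34, u, 37, 20), (22, 34, u, 37, 3), (22, 34, u, 37, 5)}
π_{D, B} gives {(19, 1), (19, 20), (19, 37), (19, 39), (19, 5), (22, 11), (22, 20), (22, 3), (22, 5)} (8 duplicate(s) eliminated).

{(19, 1), (19, 20), (19, 37), (19, 39), (19, 5), (22, 11), (22, 20), (22, 3), (22, 5)}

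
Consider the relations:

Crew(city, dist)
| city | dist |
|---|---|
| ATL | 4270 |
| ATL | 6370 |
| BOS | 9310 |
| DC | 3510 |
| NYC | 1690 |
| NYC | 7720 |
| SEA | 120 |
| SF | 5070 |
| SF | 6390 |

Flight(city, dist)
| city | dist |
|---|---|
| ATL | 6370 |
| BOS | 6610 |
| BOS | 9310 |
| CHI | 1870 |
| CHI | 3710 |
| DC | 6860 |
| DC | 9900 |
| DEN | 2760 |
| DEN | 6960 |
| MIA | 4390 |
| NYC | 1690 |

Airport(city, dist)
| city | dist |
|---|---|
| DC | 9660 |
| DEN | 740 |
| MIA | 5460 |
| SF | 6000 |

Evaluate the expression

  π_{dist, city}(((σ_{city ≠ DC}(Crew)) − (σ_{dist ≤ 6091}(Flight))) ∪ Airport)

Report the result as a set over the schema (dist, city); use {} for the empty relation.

Filtering on city ≠ DC leaves {(ATL, 4270), (ATL, 6370), (BOS, 9310), (NYC, 1690), (NYC, 7720), (SEA, 120), (SF, 5070), (SF, 6390)}.
Filtering on dist ≤ 6091 leaves {(CHI, 1870), (CHI, 3710), (DEN, 2760), (MIA, 4390), (NYC, 1690)}.
Difference: {(ATL, 4270), (ATL, 6370), (BOS, 9310), (NYC, 1690), (NYC, 7720), (SEA, 120), (SF, 5070), (SF, 6390)} with {(CHI, 1870), (CHI, 3710), (DEN, 2760), (MIA, 4390), (NYC, 1690)} → {(ATL, 4270), (ATL, 6370), (BOS, 9310), (NYC, 7720), (SEA, 120), (SF, 5070), (SF, 6390)}
Union: {(ATL, 4270), (ATL, 6370), (BOS, 9310), (NYC, 7720), (SEA, 120), (SF, 5070), (SF, 6390)} with {(DC, 9660), (DEN, 740), (MIA, 5460), (SF, 6000)} → {(ATL, 4270), (ATL, 6370), (BOS, 9310), (DC, 9660), (DEN, 740), (MIA, 5460), (NYC, 7720), (SEA, 120), (SF, 5070), (SF, 6000), (SF, 6390)}
Keep only column(s) dist, city: {(120, SEA), (4270, ATL), (5070, SF), (5460, MIA), (6000, SF), (6370, ATL), (6390, SF), (740, DEN), (7720, NYC), (9310, BOS), (9660, DC)}

{(120, SEA), (4270, ATL), (5070, SF), (5460, MIA), (6000, SF), (6370, ATL), (6390, SF), (740, DEN), (7720, NYC), (9310, BOS), (9660, DC)}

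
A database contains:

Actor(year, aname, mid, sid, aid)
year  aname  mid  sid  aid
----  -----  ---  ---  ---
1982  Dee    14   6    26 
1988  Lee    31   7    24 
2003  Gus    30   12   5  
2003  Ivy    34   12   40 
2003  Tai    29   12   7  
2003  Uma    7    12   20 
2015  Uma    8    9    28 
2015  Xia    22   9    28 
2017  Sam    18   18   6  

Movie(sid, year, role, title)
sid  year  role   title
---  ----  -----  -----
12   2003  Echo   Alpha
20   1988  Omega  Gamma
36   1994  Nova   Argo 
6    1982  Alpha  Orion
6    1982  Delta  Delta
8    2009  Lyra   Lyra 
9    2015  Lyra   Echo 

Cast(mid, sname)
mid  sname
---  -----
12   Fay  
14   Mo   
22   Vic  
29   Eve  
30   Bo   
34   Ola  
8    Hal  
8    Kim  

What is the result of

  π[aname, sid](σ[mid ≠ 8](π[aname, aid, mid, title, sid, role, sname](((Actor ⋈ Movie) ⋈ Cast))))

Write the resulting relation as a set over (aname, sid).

Natural join on year, sid: {(1982, Dee, 14, 6, 26, Alpha, Orion), (1982, Dee, 14, 6, 26, Delta, Delta), (2003, Gus, 30, 12, 5, Echo, Alpha), (2003, Ivy, 34, 12, 40, Echo, Alpha), (2003, Tai, 29, 12, 7, Echo, Alpha), (2003, Uma, 7, 12, 20, Echo, Alpha), (2015, Uma, 8, 9, 28, Lyra, Echo), (2015, Xia, 22, 9, 28, Lyra, Echo)}
Natural join on mid: {(1982, Dee, 14, 6, 26, Alpha, Orion, Mo), (1982, Dee, 14, 6, 26, Delta, Delta, Mo), (2003, Gus, 30, 12, 5, Echo, Alpha, Bo), (2003, Ivy, 34, 12, 40, Echo, Alpha, Ola), (2003, Tai, 29, 12, 7, Echo, Alpha, Eve), (2015, Uma, 8, 9, 28, Lyra, Echo, Hal), (2015, Uma, 8, 9, 28, Lyra, Echo, Kim), (2015, Xia, 22, 9, 28, Lyra, Echo, Vic)}
π_{aname, aid, mid, title, sid, role, sname} gives {(Dee, 26, 14, Delta, 6, Delta, Mo), (Dee, 26, 14, Orion, 6, Alpha, Mo), (Gus, 5, 30, Alpha, 12, Echo, Bo), (Ivy, 40, 34, Alpha, 12, Echo, Ola), (Tai, 7, 29, Alpha, 12, Echo, Eve), (Uma, 28, 8, Echo, 9, Lyra, Hal), (Uma, 28, 8, Echo, 9, Lyra, Kim), (Xia, 28, 22, Echo, 9, Lyra, Vic)}.
Selection mid ≠ 8: {(Dee, 26, 14, Delta, 6, Delta, Mo), (Dee, 26, 14, Orion, 6, Alpha, Mo), (Gus, 5, 30, Alpha, 12, Echo, Bo), (Ivy, 40, 34, Alpha, 12, Echo, Ola), (Tai, 7, 29, Alpha, 12, Echo, Eve), (Xia, 28, 22, Echo, 9, Lyra, Vic)}
π_{aname, sid} gives {(Dee, 6), (Gus, 12), (Ivy, 12), (Tai, 12), (Xia, 9)} (1 duplicate(s) eliminated).

{(Dee, 6), (Gus, 12), (Ivy, 12), (Tai, 12), (Xia, 9)}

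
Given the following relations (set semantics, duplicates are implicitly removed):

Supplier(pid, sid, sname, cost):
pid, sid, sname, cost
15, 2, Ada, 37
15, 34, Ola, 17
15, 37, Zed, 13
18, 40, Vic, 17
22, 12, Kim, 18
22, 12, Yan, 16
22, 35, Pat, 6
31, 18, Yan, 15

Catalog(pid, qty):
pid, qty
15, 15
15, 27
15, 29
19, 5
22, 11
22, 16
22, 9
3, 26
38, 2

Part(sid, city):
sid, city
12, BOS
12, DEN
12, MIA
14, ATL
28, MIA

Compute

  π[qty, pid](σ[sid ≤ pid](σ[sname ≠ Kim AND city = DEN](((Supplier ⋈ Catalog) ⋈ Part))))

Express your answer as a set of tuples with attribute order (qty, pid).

Joining Supplier and Catalog on pid yields {(15, 2, Ada, 37, 15), (15, 2, Ada, 37, 27), (15, 2, Ada, 37, 29), (15, 34, Ola, 17, 15), (15, 34, Ola, 17, 27), (15, 34, Ola, 17, 29), (15, 37, Zed, 13, 15), (15, 37, Zed, 13, 27), (15, 37, Zed, 13, 29), (22, 12, Kim, 18, 11), (22, 12, Kim, 18, 16), (22, 12, Kim, 18, 9), (22, 12, Yan, 16, 11), (22, 12, Yan, 16, 16), (22, 12, Yan, 16, 9), (22, 35, Pat, 6, 11), (22, 35, Pat, 6, 16), (22, 35, Pat, 6, 9)}.
Joining (Supplier ⋈ Catalog) and Part on sid yields {(22, 12, Kim, 18, 11, BOS), (22, 12, Kim, 18, 11, DEN), (22, 12, Kim, 18, 11, MIA), (22, 12, Kim, 18, 16, BOS), (22, 12, Kim, 18, 16, DEN), (22, 12, Kim, 18, 16, MIA), (22, 12, Kim, 18, 9, BOS), (22, 12, Kim, 18, 9, DEN), (22, 12, Kim, 18, 9, MIA), (22, 12, Yan, 16, 11, BOS), (22, 12, Yan, 16, 11, DEN), (22, 12, Yan, 16, 11, MIA), (22, 12, Yan, 16, 16, BOS), (22, 12, Yan, 16, 16, DEN), (22, 12, Yan, 16, 16, MIA), (22, 12, Yan, 16, 9, BOS), (22, 12, Yan, 16, 9, DEN), (22, 12, Yan, 16, 9, MIA)}.
Selection sname ≠ Kim AND city = DEN: {(22, 12, Yan, 16, 11, DEN), (22, 12, Yan, 16, 16, DEN), (22, 12, Yan, 16, 9, DEN)}
Selection sid ≤ pid: {(22, 12, Yan, 16, 11, DEN), (22, 12, Yan, 16, 16, DEN), (22, 12, Yan, 16, 9, DEN)}
Projecting to qty, pid: {(11, 22), (16, 22), (9, 22)}

{(11, 22), (16, 22), (9, 22)}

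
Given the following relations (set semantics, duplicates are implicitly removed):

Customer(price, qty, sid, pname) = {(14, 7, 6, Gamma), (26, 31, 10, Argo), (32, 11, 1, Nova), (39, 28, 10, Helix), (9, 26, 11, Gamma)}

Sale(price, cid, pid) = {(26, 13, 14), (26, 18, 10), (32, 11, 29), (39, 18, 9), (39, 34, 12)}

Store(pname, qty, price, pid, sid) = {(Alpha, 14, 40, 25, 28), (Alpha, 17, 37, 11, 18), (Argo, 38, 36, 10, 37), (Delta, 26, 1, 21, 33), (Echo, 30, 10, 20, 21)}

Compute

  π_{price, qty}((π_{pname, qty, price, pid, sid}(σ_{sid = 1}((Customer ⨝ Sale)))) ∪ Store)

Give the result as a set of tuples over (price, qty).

Customer ⋈ Sale (natural join on price): {(26, 31, 10, Argo, 13, 14), (26, 31, 10, Argo, 18, 10), (32, 11, 1, Nova, 11, 29), (39, 28, 10, Helix, 18, 9), (39, 28, 10, Helix, 34, 12)}
Apply σ_{sid = 1}; surviving tuples: {(32, 11, 1, Nova, 11, 29)}
π[pname, qty, price, pid, sid]: project onto (pname, qty, price, pid, sid) → {(Nova, 11, 32, 29, 1)}
Union: {(Nova, 11, 32, 29, 1)} with {(Alpha, 14, 40, 25, 28), (Alpha, 17, 37, 11, 18), (Argo, 38, 36, 10, 37), (Delta, 26, 1, 21, 33), (Echo, 30, 10, 20, 21)} → {(Alpha, 14, 40, 25, 28), (Alpha, 17, 37, 11, 18), (Argo, 38, 36, 10, 37), (Delta, 26, 1, 21, 33), (Echo, 30, 10, 20, 21), (Nova, 11, 32, 29, 1)}
π[price, qty]: project onto (price, qty) → {(1, 26), (10, 30), (32, 11), (36, 38), (37, 17), (40, 14)}

{(1, 26), (10, 30), (32, 11), (36, 38), (37, 17), (40, 14)}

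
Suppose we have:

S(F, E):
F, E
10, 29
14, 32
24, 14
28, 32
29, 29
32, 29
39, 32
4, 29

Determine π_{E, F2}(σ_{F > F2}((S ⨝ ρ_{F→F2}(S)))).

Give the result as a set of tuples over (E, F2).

ρ[F→F2]: schema becomes (F2, E); tuples unchanged.
Natural join on E: {(10, 29, 10), (10, 29, 29), (10, 29, 32), (10, 29, 4), (14, 32, 14), (14, 32, 28), (14, 32, 39), (24, 14, 24), (28, 32, 14), (28, 32, 28), (28, 32, 39), (29, 29, 10), (29, 29, 29), (29, 29, 32), (29, 29, 4), (32, 29, 10), (32, 29, 29), (32, 29, 32), (32, 29, 4), (39, 32, 14), (39, 32, 28), (39, 32, 39), (4, 29, 10), (4, 29, 29), (4, 29, 32), (4, 29, 4)}
σ[F > F2]: keep tuples satisfying F > F2 → {(10, 29, 4), (28, 32, 14), (29, 29, 10), (29, 29, 4), (32, 29, 10), (32, 29, 29), (32, 29, 4), (39, 32, 14), (39, 32, 28)}
π_{E, F2} gives {(29, 10), (29, 29), (29, 4), (32, 14), (32, 28)} (4 duplicate(s) eliminated).

{(29, 10), (29, 29), (29, 4), (32, 14), (32, 28)}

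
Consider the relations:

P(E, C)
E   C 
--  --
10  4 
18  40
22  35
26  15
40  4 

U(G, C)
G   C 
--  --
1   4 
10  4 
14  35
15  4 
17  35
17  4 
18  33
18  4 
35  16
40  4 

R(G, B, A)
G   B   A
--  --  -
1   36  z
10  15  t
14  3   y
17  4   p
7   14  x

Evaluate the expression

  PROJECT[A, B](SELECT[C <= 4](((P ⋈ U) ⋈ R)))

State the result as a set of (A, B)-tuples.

{(p, 4), (t, 15), (z, 36)}

Natural join on C: {(10, 4, 1), (10, 4, 10), (10, 4, 15), (10, 4, 17), (10, 4, 18), (10, 4, 40), (22, 35, 14), (22, 35, 17), (40, 4, 1), (40, 4, 10), (40, 4, 15), (40, 4, 17), (40, 4, 18), (40, 4, 40)}
Natural join on G: {(10, 4, 1, 36, z), (10, 4, 10, 15, t), (10, 4, 17, 4, p), (22, 35, 14, 3, y), (22, 35, 17, 4, p), (40, 4, 1, 36, z), (40, 4, 10, 15, t), (40, 4, 17, 4, p)}
σ[C <= 4]: keep tuples satisfying C <= 4 → {(10, 4, 1, 36, z), (10, 4, 10, 15, t), (10, 4, 17, 4, p), (40, 4, 1, 36, z), (40, 4, 10, 15, t), (40, 4, 17, 4, p)}
π[A, B]: project onto (A, B) (3 duplicate(s) eliminated) → {(p, 4), (t, 15), (z, 36)}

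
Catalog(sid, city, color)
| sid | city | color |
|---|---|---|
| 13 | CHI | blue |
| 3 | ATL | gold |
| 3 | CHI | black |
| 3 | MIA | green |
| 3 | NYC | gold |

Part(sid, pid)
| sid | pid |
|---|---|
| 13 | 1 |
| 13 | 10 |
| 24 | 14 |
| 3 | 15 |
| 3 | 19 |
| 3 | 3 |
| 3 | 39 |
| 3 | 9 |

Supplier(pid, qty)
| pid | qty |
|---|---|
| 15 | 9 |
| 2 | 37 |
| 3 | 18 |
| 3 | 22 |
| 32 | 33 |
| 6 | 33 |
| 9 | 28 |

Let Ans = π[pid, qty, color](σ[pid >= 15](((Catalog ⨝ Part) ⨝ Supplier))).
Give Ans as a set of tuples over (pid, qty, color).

Natural join on sid: {(13, CHI, blue, 1), (13, CHI, blue, 10), (3, ATL, gold, 15), (3, ATL, gold, 19), (3, ATL, gold, 3), (3, ATL, gold, 39), (3, ATL, gold, 9), (3, CHI, black, 15), (3, CHI, black, 19), (3, CHI, black, 3), (3, CHI, black, 39), (3, CHI, black, 9), (3, MIA, green, 15), (3, MIA, green, 19), (3, MIA, green, 3), (3, MIA, green, 39), (3, MIA, green, 9), (3, NYC, gold, 15), (3, NYC, gold, 19), (3, NYC, gold, 3), (3, NYC, gold, 39), (3, NYC, gold, 9)}
Natural join on pid: {(3, ATL, gold, 15, 9), (3, ATL, gold, 3, 18), (3, ATL, gold, 3, 22), (3, ATL, gold, 9, 28), (3, CHI, black, 15, 9), (3, CHI, black, 3, 18), (3, CHI, black, 3, 22), (3, CHI, black, 9, 28), (3, MIA, green, 15, 9), (3, MIA, green, 3, 18), (3, MIA, green, 3, 22), (3, MIA, green, 9, 28), (3, NYC, gold, 15, 9), (3, NYC, gold, 3, 18), (3, NYC, gold, 3, 22), (3, NYC, gold, 9, 28)}
Selection pid >= 15: {(3, ATL, gold, 15, 9), (3, CHI, black, 15, 9), (3, MIA, green, 15, 9), (3, NYC, gold, 15, 9)}
π_{pid, qty, color} gives {(15, 9, black), (15, 9, gold), (15, 9, green)} (1 duplicate(s) eliminated).

{(15, 9, black), (15, 9, gold), (15, 9, green)}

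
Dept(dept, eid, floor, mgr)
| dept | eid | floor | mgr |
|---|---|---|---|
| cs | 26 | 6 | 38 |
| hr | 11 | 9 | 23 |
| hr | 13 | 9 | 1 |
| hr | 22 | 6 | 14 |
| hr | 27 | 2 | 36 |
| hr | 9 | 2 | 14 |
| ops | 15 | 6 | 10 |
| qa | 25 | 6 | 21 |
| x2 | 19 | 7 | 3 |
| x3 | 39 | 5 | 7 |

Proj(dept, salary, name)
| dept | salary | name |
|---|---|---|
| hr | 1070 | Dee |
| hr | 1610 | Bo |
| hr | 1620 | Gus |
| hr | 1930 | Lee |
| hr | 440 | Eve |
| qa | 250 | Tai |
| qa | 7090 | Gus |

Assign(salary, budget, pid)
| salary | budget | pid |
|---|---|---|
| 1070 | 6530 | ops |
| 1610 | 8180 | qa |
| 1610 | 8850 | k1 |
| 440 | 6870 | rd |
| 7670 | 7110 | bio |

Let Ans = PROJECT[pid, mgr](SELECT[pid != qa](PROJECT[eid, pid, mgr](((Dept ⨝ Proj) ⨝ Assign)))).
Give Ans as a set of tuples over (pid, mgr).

{(k1, 1), (k1, 14), (k1, 23), (k1, 36), (ops, 1), (ops, 14), (ops, 23), (ops, 36), (rd, 1), (rd, 14), (rd, 23), (rd, 36)}

Joining Dept and Proj on dept yields {(hr, 11, 9, 23, 1070, Dee), (hr, 11, 9, 23, 1610, Bo), (hr, 11, 9, 23, 1620, Gus), (hr, 11, 9, 23, 1930, Lee), (hr, 11, 9, 23, 440, Eve), (hr, 13, 9, 1, 1070, Dee), (hr, 13, 9, 1, 1610, Bo), (hr, 13, 9, 1, 1620, Gus), (hr, 13, 9, 1, 1930, Lee), (hr, 13, 9, 1, 440, Eve), (hr, 22, 6, 14, 1070, Dee), (hr, 22, 6, 14, 1610, Bo), (hr, 22, 6, 14, 1620, Gus), (hr, 22, 6, 14, 1930, Lee), (hr, 22, 6, 14, 440, Eve), (hr, 27, 2, 36, 1070, Dee), (hr, 27, 2, 36, 1610, Bo), (hr, 27, 2, 36, 1620, Gus), (hr, 27, 2, 36, 1930, Lee), (hr, 27, 2, 36, 440, Eve), (hr, 9, 2, 14, 1070, Dee), (hr, 9, 2, 14, 1610, Bo), (hr, 9, 2, 14, 1620, Gus), (hr, 9, 2, 14, 1930, Lee), (hr, 9, 2, 14, 440, Eve), (qa, 25, 6, 21, 250, Tai), (qa, 25, 6, 21, 7090, Gus)}.
Joining (Dept ⨝ Proj) and Assign on salary yields {(hr, 11, 9, 23, 1070, Dee, 6530, ops), (hr, 11, 9, 23, 1610, Bo, 8180, qa), (hr, 11, 9, 23, 1610, Bo, 8850, k1), (hr, 11, 9, 23, 440, Eve, 6870, rd), (hr, 13, 9, 1, 1070, Dee, 6530, ops), (hr, 13, 9, 1, 1610, Bo, 8180, qa), (hr, 13, 9, 1, 1610, Bo, 8850, k1), (hr, 13, 9, 1, 440, Eve, 6870, rd), (hr, 22, 6, 14, 1070, Dee, 6530, ops), (hr, 22, 6, 14, 1610, Bo, 8180, qa), (hr, 22, 6, 14, 1610, Bo, 8850, k1), (hr, 22, 6, 14, 440, Eve, 6870, rd), (hr, 27, 2, 36, 1070, Dee, 6530, ops), (hr, 27, 2, 36, 1610, Bo, 8180, qa), (hr, 27, 2, 36, 1610, Bo, 8850, k1), (hr, 27, 2, 36, 440, Eve, 6870, rd), (hr, 9, 2, 14, 1070, Dee, 6530, ops), (hr, 9, 2, 14, 1610, Bo, 8180, qa), (hr, 9, 2, 14, 1610, Bo, 8850, k1), (hr, 9, 2, 14, 440, Eve, 6870, rd)}.
π_{eid, pid, mgr} gives {(11, k1, 23), (11, ops, 23), (11, qa, 23), (11, rd, 23), (13, k1, 1), (13, ops, 1), (13, qa, 1), (13, rd, 1), (22, k1, 14), (22, ops, 14), (22, qa, 14), (22, rd, 14), (27, k1, 36), (27, ops, 36), (27, qa, 36), (27, rd, 36), (9, k1, 14), (9, ops, 14), (9, qa, 14), (9, rd, 14)}.
Selection pid != qa: {(11, k1, 23), (11, ops, 23), (11, rd, 23), (13, k1, 1), (13, ops, 1), (13, rd, 1), (22, k1, 14), (22, ops, 14), (22, rd, 14), (27, k1, 36), (27, ops, 36), (27, rd, 36), (9, k1, 14), (9, ops, 14), (9, rd, 14)}
π_{pid, mgr} gives {(k1, 1), (k1, 14), (k1, 23), (k1, 36), (ops, 1), (ops, 14), (ops, 23), (ops, 36), (rd, 1), (rd, 14), (rd, 23), (rd, 36)} (3 duplicate(s) eliminated).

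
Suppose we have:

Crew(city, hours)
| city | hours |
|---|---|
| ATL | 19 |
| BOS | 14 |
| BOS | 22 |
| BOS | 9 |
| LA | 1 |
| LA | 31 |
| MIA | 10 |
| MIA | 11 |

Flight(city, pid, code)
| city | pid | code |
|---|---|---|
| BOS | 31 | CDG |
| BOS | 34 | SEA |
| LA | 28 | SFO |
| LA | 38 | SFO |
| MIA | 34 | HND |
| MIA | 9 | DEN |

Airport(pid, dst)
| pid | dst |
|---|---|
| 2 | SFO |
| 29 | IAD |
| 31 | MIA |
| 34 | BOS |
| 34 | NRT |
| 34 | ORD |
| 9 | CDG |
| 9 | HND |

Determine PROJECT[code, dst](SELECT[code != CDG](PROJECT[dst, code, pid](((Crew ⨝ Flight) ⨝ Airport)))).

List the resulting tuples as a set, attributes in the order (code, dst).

{(DEN, CDG), (DEN, HND), (HND, BOS), (HND, NRT), (HND, ORD), (SEA, BOS), (SEA, NRT), (SEA, ORD)}

Joining Crew and Flight on city yields {(BOS, 14, 31, CDG), (BOS, 14, 34, SEA), (BOS, 22, 31, CDG), (BOS, 22, 34, SEA), (BOS, 9, 31, CDG), (BOS, 9, 34, SEA), (LA, 1, 28, SFO), (LA, 1, 38, SFO), (LA, 31, 28, SFO), (LA, 31, 38, SFO), (MIA, 10, 34, HND), (MIA, 10, 9, DEN), (MIA, 11, 34, HND), (MIA, 11, 9, DEN)}.
Joining (Crew ⨝ Flight) and Airport on pid yields {(BOS, 14, 31, CDG, MIA), (BOS, 14, 34, SEA, BOS), (BOS, 14, 34, SEA, NRT), (BOS, 14, 34, SEA, ORD), (BOS, 22, 31, CDG, MIA), (BOS, 22, 34, SEA, BOS), (BOS, 22, 34, SEA, NRT), (BOS, 22, 34, SEA, ORD), (BOS, 9, 31, CDG, MIA), (BOS, 9, 34, SEA, BOS), (BOS, 9, 34, SEA, NRT), (BOS, 9, 34, SEA, ORD), (MIA, 10, 34, HND, BOS), (MIA, 10, 34, HND, NRT), (MIA, 10, 34, HND, ORD), (MIA, 10, 9, DEN, CDG), (MIA, 10, 9, DEN, HND), (MIA, 11, 34, HND, BOS), (MIA, 11, 34, HND, NRT), (MIA, 11, 34, HND, ORD), (MIA, 11, 9, DEN, CDG), (MIA, 11, 9, DEN, HND)}.
Projecting to dst, code, pid (13 duplicate(s) eliminated): {(BOS, HND, 34), (BOS, SEA, 34), (CDG, DEN, 9), (HND, DEN, 9), (MIA, CDG, 31), (NRT, HND, 34), (NRT, SEA, 34), (ORD, HND, 34), (ORD, SEA, 34)}
Filtering on code != CDG leaves {(BOS, HND, 34), (BOS, SEA, 34), (CDG, DEN, 9), (HND, DEN, 9), (NRT, HND, 34), (NRT, SEA, 34), (ORD, HND, 34), (ORD, SEA, 34)}.
Projecting to code, dst: {(DEN, CDG), (DEN, HND), (HND, BOS), (HND, NRT), (HND, ORD), (SEA, BOS), (SEA, NRT), (SEA, ORD)}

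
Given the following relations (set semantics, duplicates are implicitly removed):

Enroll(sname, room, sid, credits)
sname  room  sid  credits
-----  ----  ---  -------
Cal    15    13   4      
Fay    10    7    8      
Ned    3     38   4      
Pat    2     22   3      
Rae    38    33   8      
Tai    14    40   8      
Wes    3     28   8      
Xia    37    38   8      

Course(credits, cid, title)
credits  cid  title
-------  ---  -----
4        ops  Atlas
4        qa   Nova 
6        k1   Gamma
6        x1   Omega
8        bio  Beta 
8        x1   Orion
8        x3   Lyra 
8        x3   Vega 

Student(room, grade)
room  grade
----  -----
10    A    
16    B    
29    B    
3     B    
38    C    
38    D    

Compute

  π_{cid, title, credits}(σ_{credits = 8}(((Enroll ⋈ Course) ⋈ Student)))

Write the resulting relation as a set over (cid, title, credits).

Natural join on credits: {(Cal, 15, 13, 4, ops, Atlas), (Cal, 15, 13, 4, qa, Nova), (Fay, 10, 7, 8, bio, Beta), (Fay, 10, 7, 8, x1, Orion), (Fay, 10, 7, 8, x3, Lyra), (Fay, 10, 7, 8, x3, Vega), (Ned, 3, 38, 4, ops, Atlas), (Ned, 3, 38, 4, qa, Nova), (Rae, 38, 33, 8, bio, Beta), (Rae, 38, 33, 8, x1, Orion), (Rae, 38, 33, 8, x3, Lyra), (Rae, 38, 33, 8, x3, Vega), (Tai, 14, 40, 8, bio, Beta), (Tai, 14, 40, 8, x1, Orion), (Tai, 14, 40, 8, x3, Lyra), (Tai, 14, 40, 8, x3, Vega), (Wes, 3, 28, 8, bio, Beta), (Wes, 3, 28, 8, x1, Orion), (Wes, 3, 28, 8, x3, Lyra), (Wes, 3, 28, 8, x3, Vega), (Xia, 37, 38, 8, bio, Beta), (Xia, 37, 38, 8, x1, Orion), (Xia, 37, 38, 8, x3, Lyra), (Xia, 37, 38, 8, x3, Vega)}
Natural join on room: {(Fay, 10, 7, 8, bio, Beta, A), (Fay, 10, 7, 8, x1, Orion, A), (Fay, 10, 7, 8, x3, Lyra, A), (Fay, 10, 7, 8, x3, Vega, A), (Ned, 3, 38, 4, ops, Atlas, B), (Ned, 3, 38, 4, qa, Nova, B), (Rae, 38, 33, 8, bio, Beta, C), (Rae, 38, 33, 8, bio, Beta, D), (Rae, 38, 33, 8, x1, Orion, C), (Rae, 38, 33, 8, x1, Orion, D), (Rae, 38, 33, 8, x3, Lyra, C), (Rae, 38, 33, 8, x3, Lyra, D), (Rae, 38, 33, 8, x3, Vega, C), (Rae, 38, 33, 8, x3, Vega, D), (Wes, 3, 28, 8, bio, Beta, B), (Wes, 3, 28, 8, x1, Orion, B), (Wes, 3, 28, 8, x3, Lyra, B), (Wes, 3, 28, 8, x3, Vega, B)}
σ[credits = 8]: keep tuples satisfying credits = 8 → {(Fay, 10, 7, 8, bio, Beta, A), (Fay, 10, 7, 8, x1, Orion, A), (Fay, 10, 7, 8, x3, Lyra, A), (Fay, 10, 7, 8, x3, Vega, A), (Rae, 38, 33, 8, bio, Beta, C), (Rae, 38, 33, 8, bio, Beta, D), (Rae, 38, 33, 8, x1, Orion, C), (Rae, 38, 33, 8, x1, Orion, D), (Rae, 38, 33, 8, x3, Lyra, C), (Rae, 38, 33, 8, x3, Lyra, D), (Rae, 38, 33, 8, x3, Vega, C), (Rae, 38, 33, 8, x3, Vega, D), (Wes, 3, 28, 8, bio, Beta, B), (Wes, 3, 28, 8, x1, Orion, B), (Wes, 3, 28, 8, x3, Lyra, B), (Wes, 3, 28, 8, x3, Vega, B)}
π_{cid, title, credits} gives {(bio, Beta, 8), (x1, Orion, 8), (x3, Lyra, 8), (x3, Vega, 8)} (12 duplicate(s) eliminated).

{(bio, Beta, 8), (x1, Orion, 8), (x3, Lyra, 8), (x3, Vega, 8)}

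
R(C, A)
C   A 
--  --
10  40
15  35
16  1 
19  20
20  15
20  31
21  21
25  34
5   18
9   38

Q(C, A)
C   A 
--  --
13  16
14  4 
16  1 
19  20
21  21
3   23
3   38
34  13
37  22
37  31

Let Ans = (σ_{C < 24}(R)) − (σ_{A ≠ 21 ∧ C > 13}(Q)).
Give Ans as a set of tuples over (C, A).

{(10, 40), (15, 35), (20, 15), (20, 31), (21, 21), (5, 18), (9, 38)}

Filtering on C < 24 leaves {(10, 40), (15, 35), (16, 1), (19, 20), (20, 15), (20, 31), (21, 21), (5, 18), (9, 38)}.
Filtering on A ≠ 21 ∧ C > 13 leaves {(14, 4), (16, 1), (19, 20), (34, 13), (37, 22), (37, 31)}.
Set difference of the two operands is {(10, 40), (15, 35), (20, 15), (20, 31), (21, 21), (5, 18), (9, 38)}.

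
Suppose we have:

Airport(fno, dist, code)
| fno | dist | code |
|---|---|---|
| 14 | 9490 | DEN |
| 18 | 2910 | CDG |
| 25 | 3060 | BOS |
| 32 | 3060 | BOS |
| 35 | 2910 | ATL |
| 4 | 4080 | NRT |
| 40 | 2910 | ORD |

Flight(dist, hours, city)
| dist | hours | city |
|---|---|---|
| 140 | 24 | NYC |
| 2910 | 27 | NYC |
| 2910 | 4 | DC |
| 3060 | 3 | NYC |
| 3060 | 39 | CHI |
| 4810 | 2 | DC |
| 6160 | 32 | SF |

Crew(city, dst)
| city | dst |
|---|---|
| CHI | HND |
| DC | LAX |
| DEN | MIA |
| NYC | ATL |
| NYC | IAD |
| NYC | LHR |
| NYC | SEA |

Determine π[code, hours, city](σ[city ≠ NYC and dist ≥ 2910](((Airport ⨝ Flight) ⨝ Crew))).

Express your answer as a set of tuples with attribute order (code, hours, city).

{(ATL, 4, DC), (BOS, 39, CHI), (CDG, 4, DC), (ORD, 4, DC)}

Natural join on dist: {(18, 2910, CDG, 27, NYC), (18, 2910, CDG, 4, DC), (25, 3060, BOS, 3, NYC), (25, 3060, BOS, 39, CHI), (32, 3060, BOS, 3, NYC), (32, 3060, BOS, 39, CHI), (35, 2910, ATL, 27, NYC), (35, 2910, ATL, 4, DC), (40, 2910, ORD, 27, NYC), (40, 2910, ORD, 4, DC)}
Natural join on city: {(18, 2910, CDG, 27, NYC, ATL), (18, 2910, CDG, 27, NYC, IAD), (18, 2910, CDG, 27, NYC, LHR), (18, 2910, CDG, 27, NYC, SEA), (18, 2910, CDG, 4, DC, LAX), (25, 3060, BOS, 3, NYC, ATL), (25, 3060, BOS, 3, NYC, IAD), (25, 3060, BOS, 3, NYC, LHR), (25, 3060, BOS, 3, NYC, SEA), (25, 3060, BOS, 39, CHI, HND), (32, 3060, BOS, 3, NYC, ATL), (32, 3060, BOS, 3, NYC, IAD), (32, 3060, BOS, 3, NYC, LHR), (32, 3060, BOS, 3, NYC, SEA), (32, 3060, BOS, 39, CHI, HND), (35, 2910, ATL, 27, NYC, ATL), (35, 2910, ATL, 27, NYC, IAD), (35, 2910, ATL, 27, NYC, LHR), (35, 2910, ATL, 27, NYC, SEA), (35, 2910, ATL, 4, DC, LAX), (40, 2910, ORD, 27, NYC, ATL), (40, 2910, ORD, 27, NYC, IAD), (40, 2910, ORD, 27, NYC, LHR), (40, 2910, ORD, 27, NYC, SEA), (40, 2910, ORD, 4, DC, LAX)}
Filtering on city ≠ NYC and dist ≥ 2910 leaves {(18, 2910, CDG, 4, DC, LAX), (25, 3060, BOS, 39, CHI, HND), (32, 3060, BOS, 39, CHI, HND), (35, 2910, ATL, 4, DC, LAX), (40, 2910, ORD, 4, DC, LAX)}.
Keep only column(s) code, hours, city (1 duplicate(s) eliminated): {(ATL, 4, DC), (BOS, 39, CHI), (CDG, 4, DC), (ORD, 4, DC)}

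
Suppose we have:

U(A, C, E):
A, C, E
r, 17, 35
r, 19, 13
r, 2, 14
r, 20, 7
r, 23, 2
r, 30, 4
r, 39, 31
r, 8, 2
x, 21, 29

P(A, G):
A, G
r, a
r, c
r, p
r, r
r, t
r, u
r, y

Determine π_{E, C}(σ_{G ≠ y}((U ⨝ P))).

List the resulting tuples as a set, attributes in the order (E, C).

Joining U and P on A yields {(r, 17, 35, a), (r, 17, 35, c), (r, 17, 35, p), (r, 17, 35, r), (r, 17, 35, t), (r, 17, 35, u), (r, 17, 35, y), (r, 19, 13, a), (r, 19, 13, c), (r, 19, 13, p), (r, 19, 13, r), (r, 19, 13, t), (r, 19, 13, u), (r, 19, 13, y), (r, 2, 14, a), (r, 2, 14, c), (r, 2, 14, p), (r, 2, 14, r), (r, 2, 14, t), (r, 2, 14, u), (r, 2, 14, y), (r, 20, 7, a), (r, 20, 7, c), (r, 20, 7, p), (r, 20, 7, r), (r, 20, 7, t), (r, 20, 7, u), (r, 20, 7, y), (r, 23, 2, a), (r, 23, 2, c), (r, 23, 2, p), (r, 23, 2, r), (r, 23, 2, t), (r, 23, 2, u), (r, 23, 2, y), (r, 30, 4, a), (r, 30, 4, c), (r, 30, 4, p), (r, 30, 4, r), (r, 30, 4, t), (r, 30, 4, u), (r, 30, 4, y), (r, 39, 31, a), (r, 39, 31, c), (r, 39, 31, p), (r, 39, 31, r), (r, 39, 31, t), (r, 39, 31, u), (r, 39, 31, y), (r, 8, 2, a), (r, 8, 2, c), (r, 8, 2, p), (r, 8, 2, r), (r, 8, 2, t), (r, 8, 2, u), (r, 8, 2, y)}.
σ[G ≠ y]: keep tuples satisfying G ≠ y → {(r, 17, 35, a), (r, 17, 35, c), (r, 17, 35, p), (r, 17, 35, r), (r, 17, 35, t), (r, 17, 35, u), (r, 19, 13, a), (r, 19, 13, c), (r, 19, 13, p), (r, 19, 13, r), (r, 19, 13, t), (r, 19, 13, u), (r, 2, 14, a), (r, 2, 14, c), (r, 2, 14, p), (r, 2, 14, r), (r, 2, 14, t), (r, 2, 14, u), (r, 20, 7, a), (r, 20, 7, c), (r, 20, 7, p), (r, 20, 7, r), (r, 20, 7, t), (r, 20, 7, u), (r, 23, 2, a), (r, 23, 2, c), (r, 23, 2, p), (r, 23, 2, r), (r, 23, 2, t), (r, 23, 2, u), (r, 30, 4, a), (r, 30, 4, c), (r, 30, 4, p), (r, 30, 4, r), (r, 30, 4, t), (r, 30, 4, u), (r, 39, 31, a), (r, 39, 31, c), (r, 39, 31, p), (r, 39, 31, r), (r, 39, 31, t), (r, 39, 31, u), (r, 8, 2, a), (r, 8, 2, c), (r, 8, 2, p), (r, 8, 2, r), (r, 8, 2, t), (r, 8, 2, u)}
Projecting to E, C (40 duplicate(s) eliminated): {(13, 19), (14, 2), (2, 23), (2, 8), (31, 39), (35, 17), (4, 30), (7, 20)}

{(13, 19), (14, 2), (2, 23), (2, 8), (31, 39), (35, 17), (4, 30), (7, 20)}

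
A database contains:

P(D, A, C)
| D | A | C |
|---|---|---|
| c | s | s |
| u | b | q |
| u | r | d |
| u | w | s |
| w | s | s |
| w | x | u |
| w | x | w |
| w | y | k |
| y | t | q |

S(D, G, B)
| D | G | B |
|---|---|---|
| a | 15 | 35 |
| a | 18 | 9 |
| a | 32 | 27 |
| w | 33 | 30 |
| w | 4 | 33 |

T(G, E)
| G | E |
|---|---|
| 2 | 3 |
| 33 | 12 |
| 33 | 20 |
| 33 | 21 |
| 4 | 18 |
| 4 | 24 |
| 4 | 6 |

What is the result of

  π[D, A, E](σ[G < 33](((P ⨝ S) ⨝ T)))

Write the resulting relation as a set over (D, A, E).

{(w, s, 18), (w, s, 24), (w, s, 6), (w, x, 18), (w, x, 24), (w, x, 6), (w, y, 18), (w, y, 24), (w, y, 6)}

Joining P and S on D yields {(w, s, s, 33, 30), (w, s, s, 4, 33), (w, x, u, 33, 30), (w, x, u, 4, 33), (w, x, w, 33, 30), (w, x, w, 4, 33), (w, y, k, 33, 30), (w, y, k, 4, 33)}.
Joining (P ⨝ S) and T on G yields {(w, s, s, 33, 30, 12), (w, s, s, 33, 30, 20), (w, s, s, 33, 30, 21), (w, s, s, 4, 33, 18), (w, s, s, 4, 33, 24), (w, s, s, 4, 33, 6), (w, x, u, 33, 30, 12), (w, x, u, 33, 30, 20), (w, x, u, 33, 30, 21), (w, x, u, 4, 33, 18), (w, x, u, 4, 33, 24), (w, x, u, 4, 33, 6), (w, x, w, 33, 30, 12), (w, x, w, 33, 30, 20), (w, x, w, 33, 30, 21), (w, x, w, 4, 33, 18), (w, x, w, 4, 33, 24), (w, x, w, 4, 33, 6), (w, y, k, 33, 30, 12), (w, y, k, 33, 30, 20), (w, y, k, 33, 30, 21), (w, y, k, 4, 33, 18), (w, y, k, 4, 33, 24), (w, y, k, 4, 33, 6)}.
Apply σ_{G < 33}; surviving tuples: {(w, s, s, 4, 33, 18), (w, s, s, 4, 33, 24), (w, s, s, 4, 33, 6), (w, x, u, 4, 33, 18), (w, x, u, 4, 33, 24), (w, x, u, 4, 33, 6), (w, x, w, 4, 33, 18), (w, x, w, 4, 33, 24), (w, x, w, 4, 33, 6), (w, y, k, 4, 33, 18), (w, y, k, 4, 33, 24), (w, y, k, 4, 33, 6)}
Keep only column(s) D, A, E (3 duplicate(s) eliminated): {(w, s, 18), (w, s, 24), (w, s, 6), (w, x, 18), (w, x, 24), (w, x, 6), (w, y, 18), (w, y, 24), (w, y, 6)}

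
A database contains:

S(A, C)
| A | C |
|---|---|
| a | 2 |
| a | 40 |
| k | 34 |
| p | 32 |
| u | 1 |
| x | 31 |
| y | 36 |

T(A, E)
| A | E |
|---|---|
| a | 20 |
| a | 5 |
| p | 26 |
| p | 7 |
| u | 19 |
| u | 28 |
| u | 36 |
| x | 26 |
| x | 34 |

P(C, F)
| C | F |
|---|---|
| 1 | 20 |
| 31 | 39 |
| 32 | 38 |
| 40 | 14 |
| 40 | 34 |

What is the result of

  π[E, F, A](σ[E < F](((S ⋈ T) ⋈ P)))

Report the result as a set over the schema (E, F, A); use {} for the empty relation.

{(19, 20, u), (20, 34, a), (26, 38, p), (26, 39, x), (34, 39, x), (5, 14, a), (5, 34, a), (7, 38, p)}

Natural join on A: {(a, 2, 20), (a, 2, 5), (a, 40, 20), (a, 40, 5), (p, 32, 26), (p, 32, 7), (u, 1, 19), (u, 1, 28), (u, 1, 36), (x, 31, 26), (x, 31, 34)}
Natural join on C: {(a, 40, 20, 14), (a, 40, 20, 34), (a, 40, 5, 14), (a, 40, 5, 34), (p, 32, 26, 38), (p, 32, 7, 38), (u, 1, 19, 20), (u, 1, 28, 20), (u, 1, 36, 20), (x, 31, 26, 39), (x, 31, 34, 39)}
Apply σ_{E < F}; surviving tuples: {(a, 40, 20, 34), (a, 40, 5, 14), (a, 40, 5, 34), (p, 32, 26, 38), (p, 32, 7, 38), (u, 1, 19, 20), (x, 31, 26, 39), (x, 31, 34, 39)}
Projecting to E, F, A: {(19, 20, u), (20, 34, a), (26, 38, p), (26, 39, x), (34, 39, x), (5, 14, a), (5, 34, a), (7, 38, p)}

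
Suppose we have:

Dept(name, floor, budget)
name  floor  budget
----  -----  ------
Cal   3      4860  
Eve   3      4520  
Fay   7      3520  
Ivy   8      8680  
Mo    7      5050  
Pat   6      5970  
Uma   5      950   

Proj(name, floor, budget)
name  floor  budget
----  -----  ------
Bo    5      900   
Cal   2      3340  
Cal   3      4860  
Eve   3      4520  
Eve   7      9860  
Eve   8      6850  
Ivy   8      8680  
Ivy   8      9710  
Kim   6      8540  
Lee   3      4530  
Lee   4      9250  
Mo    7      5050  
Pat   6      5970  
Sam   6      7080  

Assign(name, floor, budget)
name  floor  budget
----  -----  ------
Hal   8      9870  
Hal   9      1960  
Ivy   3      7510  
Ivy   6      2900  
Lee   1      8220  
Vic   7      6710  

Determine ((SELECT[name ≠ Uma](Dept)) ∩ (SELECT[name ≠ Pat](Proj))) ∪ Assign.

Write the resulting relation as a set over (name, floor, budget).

{(Cal, 3, 4860), (Eve, 3, 4520), (Hal, 8, 9870), (Hal, 9, 1960), (Ivy, 3, 7510), (Ivy, 6, 2900), (Ivy, 8, 8680), (Lee, 1, 8220), (Mo, 7, 5050), (Vic, 7, 6710)}

σ[name ≠ Uma]: keep tuples satisfying name ≠ Uma → {(Cal, 3, 4860), (Eve, 3, 4520), (Fay, 7, 3520), (Ivy, 8, 8680), (Mo, 7, 5050), (Pat, 6, 5970)}
σ[name ≠ Pat]: keep tuples satisfying name ≠ Pat → {(Bo, 5, 900), (Cal, 2, 3340), (Cal, 3, 4860), (Eve, 3, 4520), (Eve, 7, 9860), (Eve, 8, 6850), (Ivy, 8, 8680), (Ivy, 8, 9710), (Kim, 6, 8540), (Lee, 3, 4530), (Lee, 4, 9250), (Mo, 7, 5050), (Sam, 6, 7080)}
Taking the intersection: {(Cal, 3, 4860), (Eve, 3, 4520), (Ivy, 8, 8680), (Mo, 7, 5050)}
Taking the union: {(Cal, 3, 4860), (Eve, 3, 4520), (Hal, 8, 9870), (Hal, 9, 1960), (Ivy, 3, 7510), (Ivy, 6, 2900), (Ivy, 8, 8680), (Lee, 1, 8220), (Mo, 7, 5050), (Vic, 7, 6710)}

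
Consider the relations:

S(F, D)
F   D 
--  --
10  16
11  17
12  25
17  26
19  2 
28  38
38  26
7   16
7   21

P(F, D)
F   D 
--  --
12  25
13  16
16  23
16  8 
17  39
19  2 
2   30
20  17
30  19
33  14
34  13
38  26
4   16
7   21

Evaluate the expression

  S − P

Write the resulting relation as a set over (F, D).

{(10, 16), (11, 17), (17, 26), (28, 38), (7, 16)}

Taking the difference: {(10, 16), (11, 17), (17, 26), (28, 38), (7, 16)}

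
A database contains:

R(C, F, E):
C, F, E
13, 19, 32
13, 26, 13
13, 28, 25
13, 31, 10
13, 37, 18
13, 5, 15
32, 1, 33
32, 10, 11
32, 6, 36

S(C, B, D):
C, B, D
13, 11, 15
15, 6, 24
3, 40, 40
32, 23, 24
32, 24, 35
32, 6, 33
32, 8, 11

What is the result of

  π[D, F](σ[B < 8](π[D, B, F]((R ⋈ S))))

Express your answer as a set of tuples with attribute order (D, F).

{(33, 1), (33, 10), (33, 6)}

Joining R and S on C yields {(13, 19, 32, 11, 15), (13, 26, 13, 11, 15), (13, 28, 25, 11, 15), (13, 31, 10, 11, 15), (13, 37, 18, 11, 15), (13, 5, 15, 11, 15), (32, 1, 33, 23, 24), (32, 1, 33, 24, 35), (32, 1, 33, 6, 33), (32, 1, 33, 8, 11), (32, 10, 11, 23, 24), (32, 10, 11, 24, 35), (32, 10, 11, 6, 33), (32, 10, 11, 8, 11), (32, 6, 36, 23, 24), (32, 6, 36, 24, 35), (32, 6, 36, 6, 33), (32, 6, 36, 8, 11)}.
Keep only column(s) D, B, F: {(11, 8, 1), (11, 8, 10), (11, 8, 6), (15, 11, 19), (15, 11, 26), (15, 11, 28), (15, 11, 31), (15, 11, 37), (15, 11, 5), (24, 23, 1), (24, 23, 10), (24, 23, 6), (33, 6, 1), (33, 6, 10), (33, 6, 6), (35, 24, 1), (35, 24, 10), (35, 24, 6)}
Filtering on B < 8 leaves {(33, 6, 1), (33, 6, 10), (33, 6, 6)}.
Keep only column(s) D, F: {(33, 1), (33, 10), (33, 6)}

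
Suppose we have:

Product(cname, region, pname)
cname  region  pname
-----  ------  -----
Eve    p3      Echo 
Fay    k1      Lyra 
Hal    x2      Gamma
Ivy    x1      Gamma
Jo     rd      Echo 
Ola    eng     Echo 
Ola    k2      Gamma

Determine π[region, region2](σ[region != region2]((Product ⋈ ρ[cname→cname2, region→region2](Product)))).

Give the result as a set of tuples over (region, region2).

ρ[cname→cname2, region→region2]: schema becomes (cname2, region2, pname); tuples unchanged.
Natural join on pname: {(Eve, p3, Echo, Eve, p3), (Eve, p3, Echo, Jo, rd), (Eve, p3, Echo, Ola, eng), (Fay, k1, Lyra, Fay, k1), (Hal, x2, Gamma, Hal, x2), (Hal, x2, Gamma, Ivy, x1), (Hal, x2, Gamma, Ola, k2), (Ivy, x1, Gamma, Hal, x2), (Ivy, x1, Gamma, Ivy, x1), (Ivy, x1, Gamma, Ola, k2), (Jo, rd, Echo, Eve, p3), (Jo, rd, Echo, Jo, rd), (Jo, rd, Echo, Ola, eng), (Ola, eng, Echo, Eve, p3), (Ola, eng, Echo, Jo, rd), (Ola, eng, Echo, Ola, eng), (Ola, k2, Gamma, Hal, x2), (Ola, k2, Gamma, Ivy, x1), (Ola, k2, Gamma, Ola, k2)}
Selection region != region2: {(Eve, p3, Echo, Jo, rd), (Eve, p3, Echo, Ola, eng), (Hal, x2, Gamma, Ivy, x1), (Hal, x2, Gamma, Ola, k2), (Ivy, x1, Gamma, Hal, x2), (Ivy, x1, Gamma, Ola, k2), (Jo, rd, Echo, Eve, p3), (Jo, rd, Echo, Ola, eng), (Ola, eng, Echo, Eve, p3), (Ola, eng, Echo, Jo, rd), (Ola, k2, Gamma, Hal, x2), (Ola, k2, Gamma, Ivy, x1)}
π_{region, region2} gives {(eng, p3), (eng, rd), (k2, x1), (k2, x2), (p3, eng), (p3, rd), (rd, eng), (rd, p3), (x1, k2), (x1, x2), (x2, k2), (x2, x1)}.

{(eng, p3), (eng, rd), (k2, x1), (k2, x2), (p3, eng), (p3, rd), (rd, eng), (rd, p3), (x1, k2), (x1, x2), (x2, k2), (x2, x1)}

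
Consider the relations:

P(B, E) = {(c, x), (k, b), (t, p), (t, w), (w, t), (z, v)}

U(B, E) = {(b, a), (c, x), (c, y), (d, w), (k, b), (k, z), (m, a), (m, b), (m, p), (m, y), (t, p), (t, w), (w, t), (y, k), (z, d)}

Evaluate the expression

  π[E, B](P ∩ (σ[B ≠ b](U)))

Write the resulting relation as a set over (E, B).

{(b, k), (p, t), (t, w), (w, t), (x, c)}

Selection B ≠ b: {(c, x), (c, y), (d, w), (k, b), (k, z), (m, a), (m, b), (m, p), (m, y), (t, p), (t, w), (w, t), (y, k), (z, d)}
Intersection: {(c, x), (k, b), (t, p), (t, w), (w, t), (z, v)} with {(c, x), (c, y), (d, w), (k, b), (k, z), (m, a), (m, b), (m, p), (m, y), (t, p), (t, w), (w, t), (y, k), (z, d)} → {(c, x), (k, b), (t, p), (t, w), (w, t)}
Projecting to E, B: {(b, k), (p, t), (t, w), (w, t), (x, c)}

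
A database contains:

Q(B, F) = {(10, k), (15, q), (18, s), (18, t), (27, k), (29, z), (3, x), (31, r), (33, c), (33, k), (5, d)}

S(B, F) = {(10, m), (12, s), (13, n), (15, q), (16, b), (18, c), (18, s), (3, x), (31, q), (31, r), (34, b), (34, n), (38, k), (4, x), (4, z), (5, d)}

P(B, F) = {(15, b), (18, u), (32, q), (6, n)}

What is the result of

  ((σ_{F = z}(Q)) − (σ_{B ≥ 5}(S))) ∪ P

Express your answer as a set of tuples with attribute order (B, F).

{(15, b), (18, u), (29, z), (32, q), (6, n)}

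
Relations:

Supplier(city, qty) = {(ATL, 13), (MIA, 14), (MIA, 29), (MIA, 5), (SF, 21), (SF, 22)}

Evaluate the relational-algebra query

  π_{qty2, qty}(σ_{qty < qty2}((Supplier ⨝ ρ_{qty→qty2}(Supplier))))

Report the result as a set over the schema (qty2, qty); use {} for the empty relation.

{(14, 5), (22, 21), (29, 14), (29, 5)}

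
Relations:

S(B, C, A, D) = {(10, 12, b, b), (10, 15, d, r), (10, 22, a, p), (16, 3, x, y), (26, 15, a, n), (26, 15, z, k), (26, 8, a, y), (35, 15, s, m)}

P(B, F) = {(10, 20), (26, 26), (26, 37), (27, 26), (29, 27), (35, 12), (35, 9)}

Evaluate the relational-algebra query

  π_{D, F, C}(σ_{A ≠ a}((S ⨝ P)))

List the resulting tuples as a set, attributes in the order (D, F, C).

{(b, 20, 12), (k, 26, 15), (k, 37, 15), (m, 12, 15), (m, 9, 15), (r, 20, 15)}

Joining S and P on B yields {(10, 12, b, b, 20), (10, 15, d, r, 20), (10, 22, a, p, 20), (26, 15, a, n, 26), (26, 15, a, n, 37), (26, 15, z, k, 26), (26, 15, z, k, 37), (26, 8, a, y, 26), (26, 8, a, y, 37), (35, 15, s, m, 12), (35, 15, s, m, 9)}.
Filtering on A ≠ a leaves {(10, 12, b, b, 20), (10, 15, d, r, 20), (26, 15, z, k, 26), (26, 15, z, k, 37), (35, 15, s, m, 12), (35, 15, s, m, 9)}.
Keep only column(s) D, F, C: {(b, 20, 12), (k, 26, 15), (k, 37, 15), (m, 12, 15), (m, 9, 15), (r, 20, 15)}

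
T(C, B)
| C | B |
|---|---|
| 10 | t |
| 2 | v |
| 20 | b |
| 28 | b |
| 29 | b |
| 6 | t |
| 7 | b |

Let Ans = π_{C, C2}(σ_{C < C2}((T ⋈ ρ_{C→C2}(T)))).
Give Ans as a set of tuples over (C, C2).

{(20, 28), (20, 29), (28, 29), (6, 10), (7, 20), (7, 28), (7, 29)}

ρ[C→C2]: schema becomes (C2, B); tuples unchanged.
Joining T and ρ_{C→C2}(T) on B yields {(10, t, 10), (10, t, 6), (2, v, 2), (20, b, 20), (20, b, 28), (20, b, 29), (20, b, 7), (28, b, 20), (28, b, 28), (28, b, 29), (28, b, 7), (29, b, 20), (29, b, 28), (29, b, 29), (29, b, 7), (6, t, 10), (6, t, 6), (7, b, 20), (7, b, 28), (7, b, 29), (7, b, 7)}.
σ[C < C2]: keep tuples satisfying C < C2 → {(20, b, 28), (20, b, 29), (28, b, 29), (6, t, 10), (7, b, 20), (7, b, 28), (7, b, 29)}
Keep only column(s) C, C2: {(20, 28), (20, 29), (28, 29), (6, 10), (7, 20), (7, 28), (7, 29)}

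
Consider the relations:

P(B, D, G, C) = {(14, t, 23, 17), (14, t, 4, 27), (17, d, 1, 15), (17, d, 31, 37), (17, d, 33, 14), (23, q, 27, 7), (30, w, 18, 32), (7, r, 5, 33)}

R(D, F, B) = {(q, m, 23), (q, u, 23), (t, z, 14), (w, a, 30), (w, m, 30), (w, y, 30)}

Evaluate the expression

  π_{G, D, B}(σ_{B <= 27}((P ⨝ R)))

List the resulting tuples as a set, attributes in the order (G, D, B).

Natural join on B, D: {(14, t, 23, 17, z), (14, t, 4, 27, z), (23, q, 27, 7, m), (23, q, 27, 7, u), (30, w, 18, 32, a), (30, w, 18, 32, m), (30, w, 18, 32, y)}
Selection B <= 27: {(14, t, 23, 17, z), (14, t, 4, 27, z), (23, q, 27, 7, m), (23, q, 27, 7, u)}
Keep only column(s) G, D, B (1 duplicate(s) eliminated): {(23, t, 14), (27, q, 23), (4, t, 14)}

{(23, t, 14), (27, q, 23), (4, t, 14)}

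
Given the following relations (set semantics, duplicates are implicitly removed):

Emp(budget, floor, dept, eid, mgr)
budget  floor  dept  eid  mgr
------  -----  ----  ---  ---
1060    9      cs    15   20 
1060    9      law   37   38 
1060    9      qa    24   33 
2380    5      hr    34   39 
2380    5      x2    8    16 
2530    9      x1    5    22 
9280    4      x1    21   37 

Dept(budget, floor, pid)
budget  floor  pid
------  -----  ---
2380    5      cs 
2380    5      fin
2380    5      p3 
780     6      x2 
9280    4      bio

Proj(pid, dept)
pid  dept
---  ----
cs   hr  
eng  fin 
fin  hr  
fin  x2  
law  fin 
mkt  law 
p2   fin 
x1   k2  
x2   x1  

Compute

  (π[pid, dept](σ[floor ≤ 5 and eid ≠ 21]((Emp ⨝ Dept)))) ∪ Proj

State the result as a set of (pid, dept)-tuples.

{(cs, hr), (cs, x2), (eng, fin), (fin, hr), (fin, x2), (law, fin), (mkt, law), (p2, fin), (p3, hr), (p3, x2), (x1, k2), (x2, x1)}

Natural join on budget, floor: {(2380, 5, hr, 34, 39, cs), (2380, 5, hr, 34, 39, fin), (2380, 5, hr, 34, 39, p3), (2380, 5, x2, 8, 16, cs), (2380, 5, x2, 8, 16, fin), (2380, 5, x2, 8, 16, p3), (9280, 4, x1, 21, 37, bio)}
Selection floor ≤ 5 and eid ≠ 21: {(2380, 5, hr, 34, 39, cs), (2380, 5, hr, 34, 39, fin), (2380, 5, hr, 34, 39, p3), (2380, 5, x2, 8, 16, cs), (2380, 5, x2, 8, 16, fin), (2380, 5, x2, 8, 16, p3)}
π_{pid, dept} gives {(cs, hr), (cs, x2), (fin, hr), (fin, x2), (p3, hr), (p3, x2)}.
Taking the union: {(cs, hr), (cs, x2), (eng, fin), (fin, hr), (fin, x2), (law, fin), (mkt, law), (p2, fin), (p3, hr), (p3, x2), (x1, k2), (x2, x1)}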